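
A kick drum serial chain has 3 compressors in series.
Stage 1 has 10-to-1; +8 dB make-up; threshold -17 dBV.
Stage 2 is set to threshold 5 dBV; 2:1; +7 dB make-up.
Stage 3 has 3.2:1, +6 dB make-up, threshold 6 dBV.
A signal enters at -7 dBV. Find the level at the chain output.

5 dBV

Stage 1: -7 dBV is 10 dB over -17 dBV; at 10:1 that becomes 1 dB over, giving -16 dBV; +8 dB make-up → -8 dBV.
Stage 2: -8 dBV ≤ 5 dBV, so stage 2 doesn't engage; make-up brings it to -1 dBV.
Stage 3: below threshold (-1 ≤ 6); passes unchanged; make-up brings it to 5 dBV.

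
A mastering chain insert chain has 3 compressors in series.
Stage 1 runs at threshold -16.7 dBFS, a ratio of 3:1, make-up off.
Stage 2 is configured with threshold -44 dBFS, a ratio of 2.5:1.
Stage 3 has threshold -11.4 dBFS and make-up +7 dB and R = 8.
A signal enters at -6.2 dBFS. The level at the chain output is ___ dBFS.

-24.68 dBFS

Stage 1: -6.2 dBFS is 10.5 dB over -16.7 dBFS; at 3:1 that becomes 3.5 dB over, giving -13.2 dBFS.
Stage 2: overshoot 30.8 dB → 30.8/2.5 = 12.32 dB → -31.68 dBFS.
Stage 3: below threshold (-31.68 ≤ -11.4); passes unchanged; make-up brings it to -24.68 dBFS.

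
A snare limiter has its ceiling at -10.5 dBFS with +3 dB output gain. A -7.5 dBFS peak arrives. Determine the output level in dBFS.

-7.5 dBFS

The limiter clamps the peak to its -10.5 dBFS ceiling.
Output gain then adds 3 dB: -10.5 + 3 = -7.5 dBFS.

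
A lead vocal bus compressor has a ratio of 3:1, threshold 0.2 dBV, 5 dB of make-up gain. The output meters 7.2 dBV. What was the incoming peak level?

Before make-up, the level was 7.2 − 5 = 2.2 dBV.
That's 2 dB above the 0.2 dBV threshold.
Undo the ratio: input overshoot = 2 × 3 = 6 dB, giving input = 6.2 dBV.

6.2 dBV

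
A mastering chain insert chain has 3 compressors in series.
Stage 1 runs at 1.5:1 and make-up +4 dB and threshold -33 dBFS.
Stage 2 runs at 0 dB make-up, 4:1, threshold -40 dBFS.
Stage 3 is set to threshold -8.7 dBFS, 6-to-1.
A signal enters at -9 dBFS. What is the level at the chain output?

-33.25 dBFS

Stage 1: 24 dB above -33 dBFS, reduced 1.5:1 to 16 dB above → -17 dBFS; +4 dB make-up → -13 dBFS.
Stage 2: overshoot 27 dB → 27/4 = 6.75 dB → -33.25 dBFS.
Stage 3: -33.25 dBFS is at or below the -8.7 dBFS threshold — no compression; output -33.25 dBFS.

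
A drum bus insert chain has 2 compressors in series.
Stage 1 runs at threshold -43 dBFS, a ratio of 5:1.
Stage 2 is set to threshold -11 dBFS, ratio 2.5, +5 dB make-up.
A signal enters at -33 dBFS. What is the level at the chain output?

-36 dBFS

Stage 1: overshoot 10 dB → 10/5 = 2 dB → -41 dBFS.
Stage 2: -41 dBFS is at or below the -11 dBFS threshold — no compression; make-up brings it to -36 dBFS.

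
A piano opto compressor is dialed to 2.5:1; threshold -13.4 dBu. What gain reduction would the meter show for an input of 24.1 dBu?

22.5 dB

Overshoot = 24.1 − (-13.4) = 37.5 dB.
A 2.5:1 ratio leaves 15 dB of that excess.
GR = overshoot in − overshoot out = 37.5 − 15 = 22.5 dB.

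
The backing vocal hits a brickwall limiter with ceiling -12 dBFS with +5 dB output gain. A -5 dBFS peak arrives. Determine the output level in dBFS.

At ∞:1, everything above -12 dBFS is held at the ceiling.
Output gain then adds 5 dB: -12 + 5 = -7 dBFS.

-7 dBFS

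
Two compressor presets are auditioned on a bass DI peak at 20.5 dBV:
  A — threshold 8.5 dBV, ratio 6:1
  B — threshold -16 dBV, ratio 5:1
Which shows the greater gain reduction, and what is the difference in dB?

B, by 19.2 dB

A: 12 dB over, compressed to 2 dB over, so 10 dB of GR.
B: 36.5 dB over, compressed to 7.3 dB over, so 29.2 dB of GR.
B applies 19.2 dB more gain reduction.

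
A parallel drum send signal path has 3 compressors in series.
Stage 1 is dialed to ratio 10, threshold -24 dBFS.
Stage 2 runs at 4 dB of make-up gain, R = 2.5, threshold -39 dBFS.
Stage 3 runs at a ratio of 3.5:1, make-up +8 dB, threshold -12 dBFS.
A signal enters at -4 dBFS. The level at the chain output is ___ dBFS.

Stage 1: 20 dB above -24 dBFS, reduced 10:1 to 2 dB above → -22 dBFS.
Stage 2: overshoot 17 dB → 17/2.5 = 6.8 dB → -32.2 dBFS; +4 dB make-up → -28.2 dBFS.
Stage 3: below threshold (-28.2 ≤ -12); passes unchanged; make-up brings it to -20.2 dBFS.

-20.2 dBFS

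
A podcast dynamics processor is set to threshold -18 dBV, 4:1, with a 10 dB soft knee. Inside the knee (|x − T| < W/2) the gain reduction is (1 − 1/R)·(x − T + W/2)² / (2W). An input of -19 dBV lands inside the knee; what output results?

-19.6 dBV

x − T + W/2 = -19 − (-18) + 5 = 4.
GR = (1 − 1/4) × 4² / 20 = 0.75 × 16 / 20 = 0.6 dB.
Output = -19 − 0.6 = -19.6 dBV.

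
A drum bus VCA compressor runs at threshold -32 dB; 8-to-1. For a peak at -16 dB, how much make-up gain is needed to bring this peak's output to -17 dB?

The peak compresses to -32 + 16/8 = -30 dB.
To reach -17 dB requires -17 − (-30) = 13 dB of make-up.

13 dB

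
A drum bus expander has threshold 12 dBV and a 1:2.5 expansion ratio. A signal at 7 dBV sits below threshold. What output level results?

Undershoot = 12 − 7 = 5 dB.
At 1:2.5, that expands to 12.5 dB under threshold.
Output = 12 − 12.5 = -0.5 dBV.

-0.5 dBV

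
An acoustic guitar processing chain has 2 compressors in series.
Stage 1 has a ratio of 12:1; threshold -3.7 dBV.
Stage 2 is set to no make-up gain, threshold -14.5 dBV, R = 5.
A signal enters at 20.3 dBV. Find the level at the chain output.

-11.94 dBV

Stage 1: 20.3 dBV is 24 dB over -3.7 dBV; at 12:1 that becomes 2 dB over, giving -1.7 dBV.
Stage 2: overshoot 12.8 dB → 12.8/5 = 2.56 dB → -11.94 dBV.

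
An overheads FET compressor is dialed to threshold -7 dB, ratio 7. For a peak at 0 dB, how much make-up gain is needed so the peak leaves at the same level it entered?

6 dB

Overshoot 7 dB → 7/7 = 1 dB after compression, so the compressed level is -7 + 1 = -6 dB.
Make-up = target − compressed = 0 − (-6) = 6 dB.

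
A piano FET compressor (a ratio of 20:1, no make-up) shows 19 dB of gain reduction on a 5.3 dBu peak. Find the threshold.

Input is 20 dB above T (since output overshoot × R = input overshoot: (-13.7 − T)·20 = 5.3 − T gives T = -14.7 dBu).
Check: -14.7 + (5.3 − (-14.7))/20 = -14.7 + 1 = -13.7 dBu. ✓

-14.7 dBu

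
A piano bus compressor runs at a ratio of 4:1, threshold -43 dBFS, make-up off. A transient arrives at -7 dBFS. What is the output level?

Overshoot: -7 − (-43) = 36 dB.
4:1 compression reduces that to 36/4 = 9 dB over.
That puts the output at -34 dBFS.

-34 dBFS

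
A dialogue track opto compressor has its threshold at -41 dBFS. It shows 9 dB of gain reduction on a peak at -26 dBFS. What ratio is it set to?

2.5:1

Input overshoot = -26 − (-41) = 15 dB.
Output overshoot = 15 − 9 = 6 dB.
Ratio = input overshoot / output overshoot = 15 / 6 = 2.5.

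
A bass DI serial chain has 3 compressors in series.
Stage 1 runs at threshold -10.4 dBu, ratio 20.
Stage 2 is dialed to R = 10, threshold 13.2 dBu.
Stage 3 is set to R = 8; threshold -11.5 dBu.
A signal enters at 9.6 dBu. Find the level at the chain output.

-11.2375 dBu

Stage 1: overshoot 20 dB → 20/20 = 1 dB → -9.4 dBu.
Stage 2: -9.4 dBu is at or below the 13.2 dBu threshold — no compression; output -9.4 dBu.
Stage 3: overshoot 2.1 dB → 2.1/8 = 0.2625 dB → -11.2375 dBu.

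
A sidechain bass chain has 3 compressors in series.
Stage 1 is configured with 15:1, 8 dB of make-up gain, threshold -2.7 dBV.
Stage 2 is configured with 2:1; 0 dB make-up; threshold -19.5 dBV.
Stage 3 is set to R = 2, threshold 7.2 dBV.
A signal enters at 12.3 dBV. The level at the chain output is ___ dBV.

-6.6 dBV

Stage 1: 15 dB above -2.7 dBV, reduced 15:1 to 1 dB above → -1.7 dBV; +8 dB make-up → 6.3 dBV.
Stage 2: 6.3 dBV is 25.8 dB over -19.5 dBV; at 2:1 that becomes 12.9 dB over, giving -6.6 dBV.
Stage 3: -6.6 dBV ≤ 7.2 dBV, so stage 3 doesn't engage; output -6.6 dBV.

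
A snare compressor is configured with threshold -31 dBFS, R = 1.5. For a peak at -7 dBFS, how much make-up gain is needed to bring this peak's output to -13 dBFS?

2 dB

Without make-up, output = threshold + overshoot/1.5 = -31 + 16 = -15 dBFS.
Gap to target: 2 dB.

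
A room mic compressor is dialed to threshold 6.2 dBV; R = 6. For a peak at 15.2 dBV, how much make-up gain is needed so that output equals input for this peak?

The peak compresses to 6.2 + 9/6 = 7.7 dBV.
To reach 15.2 dBV requires 15.2 − 7.7 = 7.5 dB of make-up.

7.5 dB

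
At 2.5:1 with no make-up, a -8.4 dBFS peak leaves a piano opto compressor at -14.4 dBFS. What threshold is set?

Input is 10 dB above T (since output overshoot × R = input overshoot: (-14.4 − T)·2.5 = -8.4 − T gives T = -18.4 dBFS).
Check: -18.4 + (-8.4 − (-18.4))/2.5 = -18.4 + 4 = -14.4 dBFS. ✓

-18.4 dBFS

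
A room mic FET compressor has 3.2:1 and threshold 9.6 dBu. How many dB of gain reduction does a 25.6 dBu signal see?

The signal is 16 dB above threshold.
After 3.2:1 compression the overshoot becomes 16/3.2 = 5 dB.
GR = overshoot in − overshoot out = 16 − 5 = 11 dB.

11 dB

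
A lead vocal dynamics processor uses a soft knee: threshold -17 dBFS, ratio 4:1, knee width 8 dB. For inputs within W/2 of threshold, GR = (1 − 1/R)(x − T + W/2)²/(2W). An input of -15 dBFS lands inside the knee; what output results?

x − T + W/2 = -15 − (-17) + 4 = 6.
GR = (1 − 1/4) × 6² / 16 = 0.75 × 36 / 16 = 1.6875 dB.
Output = -15 − 1.6875 = -16.6875 dBFS.

-16.6875 dBFS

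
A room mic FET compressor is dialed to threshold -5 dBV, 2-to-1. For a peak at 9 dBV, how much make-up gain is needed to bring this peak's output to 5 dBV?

3 dB

The peak compresses to -5 + 14/2 = 2 dBV.
To reach 5 dBV requires 5 − 2 = 3 dB of make-up.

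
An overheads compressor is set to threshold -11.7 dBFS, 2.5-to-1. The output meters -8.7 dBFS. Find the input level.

That's 3 dB above the -11.7 dBFS threshold.
Undo the ratio: input overshoot = 3 × 2.5 = 7.5 dB, giving input = -4.2 dBFS.

-4.2 dBFS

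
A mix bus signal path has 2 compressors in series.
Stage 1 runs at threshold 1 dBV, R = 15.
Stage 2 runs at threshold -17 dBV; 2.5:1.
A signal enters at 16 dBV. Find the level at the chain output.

-9.4 dBV

Stage 1: 16 dBV is 15 dB over 1 dBV; at 15:1 that becomes 1 dB over, giving 2 dBV.
Stage 2: overshoot 19 dB → 19/2.5 = 7.6 dB → -9.4 dBV.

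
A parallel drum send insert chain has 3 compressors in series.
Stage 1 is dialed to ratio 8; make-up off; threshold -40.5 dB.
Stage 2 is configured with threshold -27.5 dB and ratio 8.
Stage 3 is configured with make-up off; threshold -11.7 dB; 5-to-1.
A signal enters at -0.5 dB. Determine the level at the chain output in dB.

Stage 1: overshoot 40 dB → 40/8 = 5 dB → -35.5 dB.
Stage 2: -35.5 dB ≤ -27.5 dB, so stage 2 doesn't engage; output -35.5 dB.
Stage 3: below threshold (-35.5 ≤ -11.7); passes unchanged; output -35.5 dB.

-35.5 dB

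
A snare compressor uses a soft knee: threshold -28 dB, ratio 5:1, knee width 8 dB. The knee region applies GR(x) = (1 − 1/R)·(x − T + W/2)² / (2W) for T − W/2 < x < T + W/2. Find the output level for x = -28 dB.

-28.8 dB

x − T + W/2 = -28 − (-28) + 4 = 4.
GR = (1 − 1/5) × 4² / 16 = 0.8 × 16 / 16 = 0.8 dB.
Output = -28 − 0.8 = -28.8 dB.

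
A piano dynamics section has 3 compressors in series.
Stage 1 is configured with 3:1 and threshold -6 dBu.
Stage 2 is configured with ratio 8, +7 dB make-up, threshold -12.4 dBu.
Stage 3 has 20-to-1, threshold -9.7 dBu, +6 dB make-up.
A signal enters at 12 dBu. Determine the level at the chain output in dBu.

-3.4075 dBu

Stage 1: overshoot 18 dB → 18/3 = 6 dB → 0 dBu.
Stage 2: 0 dBu is 12.4 dB over -12.4 dBu; at 8:1 that becomes 1.55 dB over, giving -10.85 dBu; +7 dB make-up → -3.85 dBu.
Stage 3: overshoot 5.85 dB → 5.85/20 = 0.2925 dB → -9.4075 dBu; +6 dB make-up → -3.4075 dBu.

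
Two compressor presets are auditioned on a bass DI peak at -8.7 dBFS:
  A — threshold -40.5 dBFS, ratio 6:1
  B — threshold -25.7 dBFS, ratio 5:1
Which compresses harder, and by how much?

A, by 12.9 dB

A: GR = 31.8 − 31.8/6 = 26.5 dB.
B: GR = 17 − 17/5 = 13.6 dB.
A applies 12.9 dB more gain reduction.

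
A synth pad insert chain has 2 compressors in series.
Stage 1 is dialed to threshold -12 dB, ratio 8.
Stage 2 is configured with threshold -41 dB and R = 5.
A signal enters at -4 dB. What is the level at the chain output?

Stage 1: overshoot 8 dB → 8/8 = 1 dB → -11 dB.
Stage 2: overshoot 30 dB → 30/5 = 6 dB → -35 dB.

-35 dB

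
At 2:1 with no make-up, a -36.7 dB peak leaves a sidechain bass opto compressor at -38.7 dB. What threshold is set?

-40.7 dB

Gain reduction = -36.7 − (-38.7) = 2 dB; output overshoot = GR / (R − 1) = 2 / 1 = 2 dB.
Threshold = output − output overshoot = -38.7 − 2 = -40.7 dB.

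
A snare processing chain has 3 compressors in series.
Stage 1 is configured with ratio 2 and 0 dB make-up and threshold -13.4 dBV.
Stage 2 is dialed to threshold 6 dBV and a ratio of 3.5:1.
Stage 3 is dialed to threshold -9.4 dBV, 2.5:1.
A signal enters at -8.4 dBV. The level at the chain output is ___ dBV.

-10.9 dBV

Stage 1: overshoot 5 dB → 5/2 = 2.5 dB → -10.9 dBV.
Stage 2: below threshold (-10.9 ≤ 6); passes unchanged; output -10.9 dBV.
Stage 3: -10.9 dBV is at or below the -9.4 dBV threshold — no compression; output -10.9 dBV.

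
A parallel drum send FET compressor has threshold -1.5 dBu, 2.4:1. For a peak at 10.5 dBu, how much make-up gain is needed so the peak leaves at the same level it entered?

7 dB

Without make-up, output = threshold + overshoot/2.4 = -1.5 + 5 = 3.5 dBu.
Gap to target: 7 dB.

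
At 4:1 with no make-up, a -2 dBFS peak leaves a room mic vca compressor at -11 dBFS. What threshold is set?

Let T be the threshold. Output overshoot = (input overshoot)/R, so -11 − T = (-2 − T)/4.
4·(-11 − T) = -2 − T → 3·T = -44 − (-2) = -42.
T = -42/3 = -14 dBFS.

-14 dBFS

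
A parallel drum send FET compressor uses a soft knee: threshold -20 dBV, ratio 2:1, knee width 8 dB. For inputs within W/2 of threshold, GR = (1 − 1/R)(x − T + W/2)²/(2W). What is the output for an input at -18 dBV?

-19.125 dBV

x − T + W/2 = -18 − (-20) + 4 = 6.
GR = (1 − 1/2) × 6² / 16 = 0.5 × 36 / 16 = 1.125 dB.
Output = -18 − 1.125 = -19.125 dBV.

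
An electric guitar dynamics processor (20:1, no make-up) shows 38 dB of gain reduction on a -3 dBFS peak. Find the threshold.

-43 dBFS

Let T be the threshold. Output overshoot = (input overshoot)/R, so -41 − T = (-3 − T)/20.
20·(-41 − T) = -3 − T → 19·T = -820 − (-3) = -817.
T = -817/19 = -43 dBFS.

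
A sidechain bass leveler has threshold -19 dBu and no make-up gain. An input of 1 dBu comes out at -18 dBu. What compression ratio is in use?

Input overshoot = 1 − (-19) = 20 dB; output overshoot = -18 − (-19) = 1 dB.
Ratio = 20 / 1 = 20.

20:1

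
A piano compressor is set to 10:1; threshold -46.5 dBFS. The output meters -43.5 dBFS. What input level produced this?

That's 3 dB above the -46.5 dBFS threshold.
Input overshoot = R × output overshoot = 30 dB → input = -46.5 + 30 = -16.5 dBFS.

-16.5 dBFS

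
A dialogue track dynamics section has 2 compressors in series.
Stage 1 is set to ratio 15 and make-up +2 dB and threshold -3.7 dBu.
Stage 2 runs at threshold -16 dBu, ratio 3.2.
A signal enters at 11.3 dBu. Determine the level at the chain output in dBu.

Stage 1: overshoot 15 dB → 15/15 = 1 dB → -2.7 dBu; +2 dB make-up → -0.7 dBu.
Stage 2: -0.7 dBu is 15.3 dB over -16 dBu; at 3.2:1 that becomes 4.78125 dB over, giving -11.21875 dBu.

-11.21875 dBu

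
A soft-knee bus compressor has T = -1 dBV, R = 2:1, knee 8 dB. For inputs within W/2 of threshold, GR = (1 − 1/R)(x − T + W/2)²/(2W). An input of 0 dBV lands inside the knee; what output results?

x − T + W/2 = 0 − (-1) + 4 = 5.
GR = (1 − 1/2) × 5² / 16 = 0.5 × 25 / 16 = 0.78125 dB.
Output = 0 − 0.78125 = -0.78125 dBV.

-0.78125 dBV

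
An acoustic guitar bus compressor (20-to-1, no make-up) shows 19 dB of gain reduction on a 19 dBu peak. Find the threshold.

-1 dBu

Input is 20 dB above T (since output overshoot × R = input overshoot: (0 − T)·20 = 19 − T gives T = -1 dBu).
Check: -1 + (19 − (-1))/20 = -1 + 1 = 0 dBu. ✓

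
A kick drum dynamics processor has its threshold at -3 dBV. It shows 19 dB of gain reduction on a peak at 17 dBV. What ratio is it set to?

20:1

Input overshoot = 17 − (-3) = 20 dB.
Output overshoot = 20 − 19 = 1 dB.
Ratio = input overshoot / output overshoot = 20 / 1 = 20.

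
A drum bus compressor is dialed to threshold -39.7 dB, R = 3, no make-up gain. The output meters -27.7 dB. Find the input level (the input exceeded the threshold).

Post-compression overshoot = -27.7 − (-39.7) = 12 dB.
Undo the ratio: input overshoot = 12 × 3 = 36 dB, giving input = -3.7 dB.

-3.7 dB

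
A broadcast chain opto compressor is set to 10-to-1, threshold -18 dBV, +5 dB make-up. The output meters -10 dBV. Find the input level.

Stripping the +5 dB make-up gives -15 dBV at the gain stage.
That's 3 dB above the -18 dBV threshold.
Undo the ratio: input overshoot = 3 × 10 = 30 dB, giving input = 12 dBV.

12 dBV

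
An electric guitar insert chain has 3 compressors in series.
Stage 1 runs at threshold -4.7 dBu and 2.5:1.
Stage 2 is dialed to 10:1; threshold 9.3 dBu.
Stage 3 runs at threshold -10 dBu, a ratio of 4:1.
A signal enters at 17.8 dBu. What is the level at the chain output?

Stage 1: overshoot 22.5 dB → 22.5/2.5 = 9 dB → 4.3 dBu.
Stage 2: below threshold (4.3 ≤ 9.3); passes unchanged; output 4.3 dBu.
Stage 3: overshoot 14.3 dB → 14.3/4 = 3.575 dB → -6.425 dBu.

-6.425 dBu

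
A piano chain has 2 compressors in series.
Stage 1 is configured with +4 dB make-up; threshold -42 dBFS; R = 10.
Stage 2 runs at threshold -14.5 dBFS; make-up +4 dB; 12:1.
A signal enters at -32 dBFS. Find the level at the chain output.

Stage 1: 10 dB above -42 dBFS, reduced 10:1 to 1 dB above → -41 dBFS; +4 dB make-up → -37 dBFS.
Stage 2: -37 dBFS ≤ -14.5 dBFS, so stage 2 doesn't engage; make-up brings it to -33 dBFS.

-33 dBFS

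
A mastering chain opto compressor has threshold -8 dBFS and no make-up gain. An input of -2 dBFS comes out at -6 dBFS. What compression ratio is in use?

3:1

Input overshoot = -2 − (-8) = 6 dB; output overshoot = -6 − (-8) = 2 dB.
Ratio = 6 / 2 = 3.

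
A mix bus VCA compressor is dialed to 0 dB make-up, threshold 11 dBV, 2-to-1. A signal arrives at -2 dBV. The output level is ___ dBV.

-2 dBV is 13 dB below the 11 dBV threshold, so no gain reduction is applied.
Output = input = -2 dBV.

-2 dBV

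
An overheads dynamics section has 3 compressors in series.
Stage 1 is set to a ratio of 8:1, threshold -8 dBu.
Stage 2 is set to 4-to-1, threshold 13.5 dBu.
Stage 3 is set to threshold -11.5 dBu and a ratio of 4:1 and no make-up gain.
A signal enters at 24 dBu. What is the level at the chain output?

-9.625 dBu

Stage 1: overshoot 32 dB → 32/8 = 4 dB → -4 dBu.
Stage 2: below threshold (-4 ≤ 13.5); passes unchanged; output -4 dBu.
Stage 3: -4 dBu is 7.5 dB over -11.5 dBu; at 4:1 that becomes 1.875 dB over, giving -9.625 dBu.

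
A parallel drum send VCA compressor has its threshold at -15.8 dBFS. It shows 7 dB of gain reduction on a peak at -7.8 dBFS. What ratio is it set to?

8:1

Input overshoot = -7.8 − (-15.8) = 8 dB.
Output overshoot = 8 − 7 = 1 dB.
Ratio = input overshoot / output overshoot = 8 / 1 = 8.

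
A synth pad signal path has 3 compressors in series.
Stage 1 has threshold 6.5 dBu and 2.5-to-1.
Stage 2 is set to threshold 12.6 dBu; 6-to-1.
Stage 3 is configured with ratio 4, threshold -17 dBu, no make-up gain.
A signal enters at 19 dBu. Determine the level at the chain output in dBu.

-9.875 dBu

Stage 1: 19 dBu is 12.5 dB over 6.5 dBu; at 2.5:1 that becomes 5 dB over, giving 11.5 dBu.
Stage 2: 11.5 dBu is at or below the 12.6 dBu threshold — no compression; output 11.5 dBu.
Stage 3: 28.5 dB above -17 dBu, reduced 4:1 to 7.125 dB above → -9.875 dBu.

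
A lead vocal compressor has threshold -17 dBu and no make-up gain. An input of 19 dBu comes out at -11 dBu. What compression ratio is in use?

6:1

Input overshoot = 19 − (-17) = 36 dB; output overshoot = -11 − (-17) = 6 dB.
Ratio = 36 / 6 = 6.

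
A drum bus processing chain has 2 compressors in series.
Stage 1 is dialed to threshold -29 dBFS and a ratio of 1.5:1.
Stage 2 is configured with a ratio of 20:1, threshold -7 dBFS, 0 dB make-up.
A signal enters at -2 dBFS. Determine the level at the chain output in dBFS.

Stage 1: overshoot 27 dB → 27/1.5 = 18 dB → -11 dBFS.
Stage 2: -11 dBFS ≤ -7 dBFS, so stage 2 doesn't engage; output -11 dBFS.

-11 dBFS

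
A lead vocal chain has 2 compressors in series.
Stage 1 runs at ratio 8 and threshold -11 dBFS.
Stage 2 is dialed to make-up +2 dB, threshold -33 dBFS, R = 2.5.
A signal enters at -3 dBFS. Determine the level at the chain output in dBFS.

-21.8 dBFS

Stage 1: -3 dBFS is 8 dB over -11 dBFS; at 8:1 that becomes 1 dB over, giving -10 dBFS.
Stage 2: -10 dBFS is 23 dB over -33 dBFS; at 2.5:1 that becomes 9.2 dB over, giving -23.8 dBFS; +2 dB make-up → -21.8 dBFS.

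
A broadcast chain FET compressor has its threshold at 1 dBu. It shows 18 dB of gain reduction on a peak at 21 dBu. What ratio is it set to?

10:1

Input overshoot = 21 − 1 = 20 dB.
Output overshoot = 20 − 18 = 2 dB.
Ratio = input overshoot / output overshoot = 20 / 2 = 10.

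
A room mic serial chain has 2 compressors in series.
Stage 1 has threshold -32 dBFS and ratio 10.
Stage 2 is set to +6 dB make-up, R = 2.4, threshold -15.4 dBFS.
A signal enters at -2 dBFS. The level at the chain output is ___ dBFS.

Stage 1: -2 dBFS is 30 dB over -32 dBFS; at 10:1 that becomes 3 dB over, giving -29 dBFS.
Stage 2: below threshold (-29 ≤ -15.4); passes unchanged; make-up brings it to -23 dBFS.

-23 dBFS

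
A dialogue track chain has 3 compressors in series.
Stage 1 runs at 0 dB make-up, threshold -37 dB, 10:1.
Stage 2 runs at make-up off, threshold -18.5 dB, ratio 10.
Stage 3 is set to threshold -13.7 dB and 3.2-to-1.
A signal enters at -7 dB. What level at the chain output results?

Stage 1: overshoot 30 dB → 30/10 = 3 dB → -34 dB.
Stage 2: below threshold (-34 ≤ -18.5); passes unchanged; output -34 dB.
Stage 3: -34 dB ≤ -13.7 dB, so stage 3 doesn't engage; output -34 dB.

-34 dB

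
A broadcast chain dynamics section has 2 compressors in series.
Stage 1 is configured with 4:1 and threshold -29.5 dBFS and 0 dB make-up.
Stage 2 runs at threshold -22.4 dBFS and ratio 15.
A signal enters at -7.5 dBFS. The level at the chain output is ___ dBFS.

Stage 1: overshoot 22 dB → 22/4 = 5.5 dB → -24 dBFS.
Stage 2: -24 dBFS is at or below the -22.4 dBFS threshold — no compression; output -24 dBFS.

-24 dBFS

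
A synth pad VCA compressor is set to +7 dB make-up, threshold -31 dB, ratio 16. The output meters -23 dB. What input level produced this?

Remove make-up: -23 − 7 = -30 dB.
The compressed level sits -30 − (-31) = 1 dB over threshold.
Input overshoot = R × output overshoot = 16 dB → input = -31 + 16 = -15 dB.

-15 dB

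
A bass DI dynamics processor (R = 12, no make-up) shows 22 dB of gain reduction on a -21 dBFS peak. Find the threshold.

-45 dBFS

Let T be the threshold. Output overshoot = (input overshoot)/R, so -43 − T = (-21 − T)/12.
12·(-43 − T) = -21 − T → 11·T = -516 − (-21) = -495.
T = -495/11 = -45 dBFS.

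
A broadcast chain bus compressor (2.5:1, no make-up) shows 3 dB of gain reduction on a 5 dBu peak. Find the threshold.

0 dBu

Input is 5 dB above T (since output overshoot × R = input overshoot: (2 − T)·2.5 = 5 − T gives T = 0 dBu).
Check: 0 + (5 − 0)/2.5 = 0 + 2 = 2 dBu. ✓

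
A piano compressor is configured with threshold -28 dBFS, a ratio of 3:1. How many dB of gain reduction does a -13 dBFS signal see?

10 dB

The signal is 15 dB above threshold.
At 3:1, output sits 15/3 = 5 dB above threshold.
Gain reduction = 15 − 5 = 10 dB.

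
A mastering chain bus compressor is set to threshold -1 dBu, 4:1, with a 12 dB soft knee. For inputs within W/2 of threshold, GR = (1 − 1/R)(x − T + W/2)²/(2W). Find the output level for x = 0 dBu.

x − T + W/2 = 0 − (-1) + 6 = 7.
GR = (1 − 1/4) × 7² / 24 = 0.75 × 49 / 24 = 1.53125 dB.
Output = 0 − 1.53125 = -1.53125 dBu.

-1.53125 dBu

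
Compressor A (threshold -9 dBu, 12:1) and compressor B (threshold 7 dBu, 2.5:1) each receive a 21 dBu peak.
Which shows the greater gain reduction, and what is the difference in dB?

A, by 19.1 dB

A: overshoot 30 dB → output overshoot 2.5 dB → GR 27.5 dB.
B: overshoot 14 dB → output overshoot 5.6 dB → GR 8.4 dB.
A reduces 19.1 dB more.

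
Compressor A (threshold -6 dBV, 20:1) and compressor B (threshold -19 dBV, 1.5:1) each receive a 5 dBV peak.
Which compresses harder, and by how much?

A, by 2.45 dB

A: GR = 11 − 11/20 = 10.45 dB.
B: GR = 24 − 24/1.5 = 8 dB.
Difference: 2.45 dB in favour of A.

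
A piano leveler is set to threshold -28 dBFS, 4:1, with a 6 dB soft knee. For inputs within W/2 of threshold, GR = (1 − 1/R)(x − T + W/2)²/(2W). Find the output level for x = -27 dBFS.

-28 dBFS

x − T + W/2 = -27 − (-28) + 3 = 4.
GR = (1 − 1/4) × 4² / 12 = 0.75 × 16 / 12 = 1 dB.
Output = -27 − 1 = -28 dBFS.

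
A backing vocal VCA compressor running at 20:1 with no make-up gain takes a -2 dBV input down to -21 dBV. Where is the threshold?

Let T be the threshold. Output overshoot = (input overshoot)/R, so -21 − T = (-2 − T)/20.
20·(-21 − T) = -2 − T → 19·T = -420 − (-2) = -418.
T = -418/19 = -22 dBV.

-22 dBV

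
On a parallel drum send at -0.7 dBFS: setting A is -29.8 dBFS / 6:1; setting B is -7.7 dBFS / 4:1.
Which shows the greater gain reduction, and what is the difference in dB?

A, by 19 dB

A: 29.1 dB over, compressed to 4.85 dB over, so 24.25 dB of GR.
B: 7 dB over, compressed to 1.75 dB over, so 5.25 dB of GR.
Difference: 19 dB in favour of A.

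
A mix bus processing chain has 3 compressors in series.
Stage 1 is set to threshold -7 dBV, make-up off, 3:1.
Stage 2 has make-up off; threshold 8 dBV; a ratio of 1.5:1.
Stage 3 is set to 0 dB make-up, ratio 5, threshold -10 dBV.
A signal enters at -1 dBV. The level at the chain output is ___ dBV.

-9 dBV

Stage 1: -1 dBV is 6 dB over -7 dBV; at 3:1 that becomes 2 dB over, giving -5 dBV.
Stage 2: below threshold (-5 ≤ 8); passes unchanged; output -5 dBV.
Stage 3: -5 dBV is 5 dB over -10 dBV; at 5:1 that becomes 1 dB over, giving -9 dBV.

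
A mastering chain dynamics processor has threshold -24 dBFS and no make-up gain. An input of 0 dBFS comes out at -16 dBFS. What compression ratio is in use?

3:1

Input overshoot = 0 − (-24) = 24 dB; output overshoot = -16 − (-24) = 8 dB.
Ratio = 24 / 8 = 3.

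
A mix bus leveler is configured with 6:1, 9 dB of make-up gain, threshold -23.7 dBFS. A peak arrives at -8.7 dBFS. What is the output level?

-12.2 dBFS

-8.7 dBFS sits 15 dB over threshold.
The 15 dB excess becomes 2.5 dB after 6:1 reduction.
Output = -23.7 + 2.5 = -21.2 dBFS; make-up adds 9 dB, giving -12.2 dBFS.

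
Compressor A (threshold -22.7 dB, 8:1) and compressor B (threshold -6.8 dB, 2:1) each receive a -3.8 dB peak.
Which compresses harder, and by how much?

A: GR = 18.9 − 18.9/8 = 16.5375 dB.
B: GR = 3 − 3/2 = 1.5 dB.
Difference: 15.0375 dB in favour of A.

A, by 15.0375 dB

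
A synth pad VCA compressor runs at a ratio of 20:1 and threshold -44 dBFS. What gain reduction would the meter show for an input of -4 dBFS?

38 dB

Overshoot = -4 − (-44) = 40 dB.
At 20:1, output sits 40/20 = 2 dB above threshold.
Gain reduction = 40 − 2 = 38 dB.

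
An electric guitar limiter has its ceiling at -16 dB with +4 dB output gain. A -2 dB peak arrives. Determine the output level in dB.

-12 dB

The limiter clamps the peak to its -16 dB ceiling.
Output gain then adds 4 dB: -16 + 4 = -12 dB.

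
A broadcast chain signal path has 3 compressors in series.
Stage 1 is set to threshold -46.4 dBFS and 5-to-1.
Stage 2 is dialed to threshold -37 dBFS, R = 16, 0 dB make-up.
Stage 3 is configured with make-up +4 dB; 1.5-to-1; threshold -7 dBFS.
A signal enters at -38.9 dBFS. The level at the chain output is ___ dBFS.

Stage 1: overshoot 7.5 dB → 7.5/5 = 1.5 dB → -44.9 dBFS.
Stage 2: -44.9 dBFS ≤ -37 dBFS, so stage 2 doesn't engage; output -44.9 dBFS.
Stage 3: -44.9 dBFS is at or below the -7 dBFS threshold — no compression; make-up brings it to -40.9 dBFS.

-40.9 dBFS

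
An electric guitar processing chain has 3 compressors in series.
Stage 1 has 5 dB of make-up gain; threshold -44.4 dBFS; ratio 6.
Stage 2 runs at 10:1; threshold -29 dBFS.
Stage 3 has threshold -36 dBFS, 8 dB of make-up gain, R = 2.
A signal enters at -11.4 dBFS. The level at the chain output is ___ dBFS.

-26.95 dBFS

Stage 1: 33 dB above -44.4 dBFS, reduced 6:1 to 5.5 dB above → -38.9 dBFS; +5 dB make-up → -33.9 dBFS.
Stage 2: below threshold (-33.9 ≤ -29); passes unchanged; output -33.9 dBFS.
Stage 3: -33.9 dBFS is 2.1 dB over -36 dBFS; at 2:1 that becomes 1.05 dB over, giving -34.95 dBFS; +8 dB make-up → -26.95 dBFS.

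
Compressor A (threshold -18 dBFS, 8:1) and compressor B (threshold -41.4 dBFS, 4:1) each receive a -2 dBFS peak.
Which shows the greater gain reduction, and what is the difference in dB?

A: GR = 16 − 16/8 = 14 dB.
B: GR = 39.4 − 39.4/4 = 29.55 dB.
Difference: 15.55 dB in favour of B.

B, by 15.55 dB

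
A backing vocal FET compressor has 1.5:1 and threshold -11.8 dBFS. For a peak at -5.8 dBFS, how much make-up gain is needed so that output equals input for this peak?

Overshoot 6 dB → 6/1.5 = 4 dB after compression, so the compressed level is -11.8 + 4 = -7.8 dBFS.
Make-up = target − compressed = -5.8 − (-7.8) = 2 dB.

2 dB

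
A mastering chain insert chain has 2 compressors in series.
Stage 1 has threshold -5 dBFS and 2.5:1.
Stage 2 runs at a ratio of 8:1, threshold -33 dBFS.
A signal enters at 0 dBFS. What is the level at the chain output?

-29.25 dBFS

Stage 1: overshoot 5 dB → 5/2.5 = 2 dB → -3 dBFS.
Stage 2: 30 dB above -33 dBFS, reduced 8:1 to 3.75 dB above → -29.25 dBFS.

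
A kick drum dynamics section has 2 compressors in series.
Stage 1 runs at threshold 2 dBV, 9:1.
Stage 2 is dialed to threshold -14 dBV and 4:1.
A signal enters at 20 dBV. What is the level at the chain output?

-9.5 dBV

Stage 1: 18 dB above 2 dBV, reduced 9:1 to 2 dB above → 4 dBV.
Stage 2: overshoot 18 dB → 18/4 = 4.5 dB → -9.5 dBV.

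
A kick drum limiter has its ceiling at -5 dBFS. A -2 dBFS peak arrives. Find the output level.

At ∞:1, everything above -5 dBFS is held at the ceiling.

-5 dBFS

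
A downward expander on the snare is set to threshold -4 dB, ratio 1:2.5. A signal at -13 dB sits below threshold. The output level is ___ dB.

Below threshold, a 1:2.5 expander applies gain = (2.5−1)×(T − x) of attenuation.
(2.5−1) × 9 = 13.5 dB, so output = -13 − 13.5 = -26.5 dB.

-26.5 dB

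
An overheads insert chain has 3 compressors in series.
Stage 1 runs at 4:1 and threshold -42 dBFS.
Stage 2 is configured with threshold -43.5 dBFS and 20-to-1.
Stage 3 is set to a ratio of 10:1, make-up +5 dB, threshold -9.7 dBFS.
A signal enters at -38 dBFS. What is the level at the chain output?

-38.375 dBFS

Stage 1: -38 dBFS is 4 dB over -42 dBFS; at 4:1 that becomes 1 dB over, giving -41 dBFS.
Stage 2: 2.5 dB above -43.5 dBFS, reduced 20:1 to 0.125 dB above → -43.375 dBFS.
Stage 3: below threshold (-43.375 ≤ -9.7); passes unchanged; make-up brings it to -38.375 dBFS.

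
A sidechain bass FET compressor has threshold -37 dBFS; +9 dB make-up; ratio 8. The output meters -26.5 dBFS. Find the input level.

Remove make-up: -26.5 − 9 = -35.5 dBFS.
Post-compression overshoot = -35.5 − (-37) = 1.5 dB.
Before 8:1 compression the overshoot was 1.5 × 8 = 12 dB, so input = -37 + 12 = -25 dBFS.

-25 dBFS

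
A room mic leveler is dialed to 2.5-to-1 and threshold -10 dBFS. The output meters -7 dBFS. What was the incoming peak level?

-2.5 dBFS

That's 3 dB above the -10 dBFS threshold.
Input overshoot = R × output overshoot = 7.5 dB → input = -10 + 7.5 = -2.5 dBFS.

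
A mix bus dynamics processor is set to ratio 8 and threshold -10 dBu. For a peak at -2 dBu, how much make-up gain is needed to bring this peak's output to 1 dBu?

10 dB

Overshoot 8 dB → 8/8 = 1 dB after compression, so the compressed level is -10 + 1 = -9 dBu.
Make-up = target − compressed = 1 − (-9) = 10 dB.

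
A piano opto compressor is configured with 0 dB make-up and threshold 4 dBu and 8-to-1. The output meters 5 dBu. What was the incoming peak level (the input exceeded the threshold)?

12 dBu

That's 1 dB above the 4 dBu threshold.
Input overshoot = R × output overshoot = 8 dB → input = 4 + 8 = 12 dBu.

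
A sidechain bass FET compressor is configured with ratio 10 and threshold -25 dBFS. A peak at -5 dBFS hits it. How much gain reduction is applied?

-5 dBFS exceeds the threshold by 20 dB.
After 10:1 compression the overshoot becomes 20/10 = 2 dB.
So the signal is attenuated by 20 − 2 = 18 dB.

18 dB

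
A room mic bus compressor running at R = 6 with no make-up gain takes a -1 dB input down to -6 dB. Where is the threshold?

-7 dB

Input is 6 dB above T (since output overshoot × R = input overshoot: (-6 − T)·6 = -1 − T gives T = -7 dB).
Check: -7 + (-1 − (-7))/6 = -7 + 1 = -6 dB. ✓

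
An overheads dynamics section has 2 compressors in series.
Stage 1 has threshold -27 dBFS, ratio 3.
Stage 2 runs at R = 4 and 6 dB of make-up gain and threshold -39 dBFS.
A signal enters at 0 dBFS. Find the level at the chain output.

Stage 1: 0 dBFS is 27 dB over -27 dBFS; at 3:1 that becomes 9 dB over, giving -18 dBFS.
Stage 2: overshoot 21 dB → 21/4 = 5.25 dB → -33.75 dBFS; +6 dB make-up → -27.75 dBFS.

-27.75 dBFS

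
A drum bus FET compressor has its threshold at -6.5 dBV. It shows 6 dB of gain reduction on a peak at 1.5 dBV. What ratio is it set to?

Input overshoot = 1.5 − (-6.5) = 8 dB.
Output overshoot = 8 − 6 = 2 dB.
Ratio = input overshoot / output overshoot = 8 / 2 = 4.

4:1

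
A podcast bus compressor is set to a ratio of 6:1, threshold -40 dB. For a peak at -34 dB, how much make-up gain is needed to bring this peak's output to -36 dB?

Without make-up, output = threshold + overshoot/6 = -40 + 1 = -39 dB.
Gap to target: 3 dB.

3 dB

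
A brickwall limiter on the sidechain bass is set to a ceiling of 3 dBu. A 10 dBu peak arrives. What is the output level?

A brickwall limiter is an ∞:1 compressor: any input above the ceiling is clamped to 3 dBu.

3 dBu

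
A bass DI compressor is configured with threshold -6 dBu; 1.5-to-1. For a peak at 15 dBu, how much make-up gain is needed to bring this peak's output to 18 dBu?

10 dB

The peak compresses to -6 + 21/1.5 = 8 dBu.
To reach 18 dBu requires 18 − 8 = 10 dB of make-up.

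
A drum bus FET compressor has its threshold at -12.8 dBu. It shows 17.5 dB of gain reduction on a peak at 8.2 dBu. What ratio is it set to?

Input overshoot = 8.2 − (-12.8) = 21 dB.
Output overshoot = 21 − 17.5 = 3.5 dB.
Ratio = input overshoot / output overshoot = 21 / 3.5 = 6.

6:1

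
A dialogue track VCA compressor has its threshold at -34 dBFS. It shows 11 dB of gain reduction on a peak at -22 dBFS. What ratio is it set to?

Input overshoot = -22 − (-34) = 12 dB.
Output overshoot = 12 − 11 = 1 dB.
Ratio = input overshoot / output overshoot = 12 / 1 = 12.

12:1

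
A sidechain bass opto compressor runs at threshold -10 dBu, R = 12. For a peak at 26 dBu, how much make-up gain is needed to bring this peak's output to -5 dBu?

2 dB

Without make-up, output = threshold + overshoot/12 = -10 + 3 = -7 dBu.
Gap to target: 2 dB.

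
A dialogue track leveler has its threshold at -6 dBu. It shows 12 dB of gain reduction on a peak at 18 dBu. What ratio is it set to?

Input overshoot = 18 − (-6) = 24 dB.
Output overshoot = 24 − 12 = 12 dB.
Ratio = input overshoot / output overshoot = 24 / 12 = 2.

2:1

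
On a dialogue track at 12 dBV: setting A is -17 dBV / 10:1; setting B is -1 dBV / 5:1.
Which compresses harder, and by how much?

A: GR = 29 − 29/10 = 26.1 dB.
B: GR = 13 − 13/5 = 10.4 dB.
A reduces 15.7 dB more.

A, by 15.7 dB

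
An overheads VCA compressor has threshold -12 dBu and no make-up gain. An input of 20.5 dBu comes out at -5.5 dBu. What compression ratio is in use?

5:1

Input overshoot = 20.5 − (-12) = 32.5 dB; output overshoot = -5.5 − (-12) = 6.5 dB.
Ratio = 32.5 / 6.5 = 5.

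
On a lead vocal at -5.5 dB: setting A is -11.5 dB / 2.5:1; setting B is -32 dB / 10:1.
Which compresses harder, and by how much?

A: GR = 6 − 6/2.5 = 3.6 dB.
B: GR = 26.5 − 26.5/10 = 23.85 dB.
B applies 20.25 dB more gain reduction.

B, by 20.25 dB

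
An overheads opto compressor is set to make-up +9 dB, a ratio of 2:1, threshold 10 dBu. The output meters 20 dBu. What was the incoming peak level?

12 dBu

Before make-up, the level was 20 − 9 = 11 dBu.
The compressed level sits 11 − 10 = 1 dB over threshold.
Undo the ratio: input overshoot = 1 × 2 = 2 dB, giving input = 12 dBu.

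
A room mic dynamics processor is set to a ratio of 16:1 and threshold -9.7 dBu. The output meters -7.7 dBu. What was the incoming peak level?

That's 2 dB above the -9.7 dBu threshold.
Input overshoot = R × output overshoot = 32 dB → input = -9.7 + 32 = 22.3 dBu.

22.3 dBu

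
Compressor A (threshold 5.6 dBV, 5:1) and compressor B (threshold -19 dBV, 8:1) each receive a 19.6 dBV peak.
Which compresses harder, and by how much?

B, by 22.575 dB

A: GR = 14 − 14/5 = 11.2 dB.
B: GR = 38.6 − 38.6/8 = 33.775 dB.
Difference: 22.575 dB in favour of B.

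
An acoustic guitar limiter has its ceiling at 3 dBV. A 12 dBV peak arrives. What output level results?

3 dBV

At ∞:1, everything above 3 dBV is held at the ceiling.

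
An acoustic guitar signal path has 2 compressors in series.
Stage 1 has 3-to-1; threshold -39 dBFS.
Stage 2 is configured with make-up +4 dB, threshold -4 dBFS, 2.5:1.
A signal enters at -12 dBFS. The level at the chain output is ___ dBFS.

Stage 1: -12 dBFS is 27 dB over -39 dBFS; at 3:1 that becomes 9 dB over, giving -30 dBFS.
Stage 2: -30 dBFS ≤ -4 dBFS, so stage 2 doesn't engage; make-up brings it to -26 dBFS.

-26 dBFS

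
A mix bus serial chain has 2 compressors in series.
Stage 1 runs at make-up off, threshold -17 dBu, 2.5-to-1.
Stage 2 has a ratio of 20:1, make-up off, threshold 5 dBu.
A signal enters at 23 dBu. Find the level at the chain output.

-1 dBu

Stage 1: overshoot 40 dB → 40/2.5 = 16 dB → -1 dBu.
Stage 2: -1 dBu is at or below the 5 dBu threshold — no compression; output -1 dBu.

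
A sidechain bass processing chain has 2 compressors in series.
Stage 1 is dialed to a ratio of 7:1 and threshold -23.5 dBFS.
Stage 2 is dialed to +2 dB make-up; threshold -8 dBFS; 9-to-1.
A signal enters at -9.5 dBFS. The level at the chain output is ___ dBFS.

Stage 1: 14 dB above -23.5 dBFS, reduced 7:1 to 2 dB above → -21.5 dBFS.
Stage 2: -21.5 dBFS ≤ -8 dBFS, so stage 2 doesn't engage; make-up brings it to -19.5 dBFS.

-19.5 dBFS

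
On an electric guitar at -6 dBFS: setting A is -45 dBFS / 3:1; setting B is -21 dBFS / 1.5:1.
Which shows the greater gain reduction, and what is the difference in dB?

A: overshoot 39 dB → output overshoot 13 dB → GR 26 dB.
B: overshoot 15 dB → output overshoot 10 dB → GR 5 dB.
A reduces 21 dB more.

A, by 21 dB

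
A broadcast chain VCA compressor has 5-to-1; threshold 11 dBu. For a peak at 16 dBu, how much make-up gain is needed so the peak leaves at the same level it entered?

Overshoot 5 dB → 5/5 = 1 dB after compression, so the compressed level is 11 + 1 = 12 dBu.
Make-up = target − compressed = 16 − 12 = 4 dB.

4 dB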